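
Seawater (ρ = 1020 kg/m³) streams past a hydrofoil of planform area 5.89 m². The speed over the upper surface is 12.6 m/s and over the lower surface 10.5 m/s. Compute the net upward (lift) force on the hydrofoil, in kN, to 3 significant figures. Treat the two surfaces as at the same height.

146 kN

From P + ½ρv² = const at equal height, P_low − P_up = ½ρ(v_up² − v_low²).
ΔP = ½·1020·(12.6² − 10.5²) = 24700 Pa.
Lift = ΔP · A = 24700 × 5.89 = 146000 N.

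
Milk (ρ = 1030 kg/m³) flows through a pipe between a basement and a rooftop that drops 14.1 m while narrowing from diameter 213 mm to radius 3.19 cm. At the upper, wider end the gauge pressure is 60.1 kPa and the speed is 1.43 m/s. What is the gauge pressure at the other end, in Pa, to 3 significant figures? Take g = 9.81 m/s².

By continuity, v₂ = v₁·A₁/A₂ = 1.43·(356/32.0) = 15.9 m/s.
Bernoulli: P₁ + ½ρv₁² + ρg h₁ = P₂ + ½ρv₂² + ρg h₂, so P₂ = P₁ + ½ρ(v₁² − v₂²) − ρg(h₂ − h₁).
P₂ = 60100 + ½·1030·(1.43² − 15.9²) − 1030·9.81·(−14.1) = 60100 + (-130000) − (-142000) = 72800 Pa.

P₂ ≈ 72800 Pa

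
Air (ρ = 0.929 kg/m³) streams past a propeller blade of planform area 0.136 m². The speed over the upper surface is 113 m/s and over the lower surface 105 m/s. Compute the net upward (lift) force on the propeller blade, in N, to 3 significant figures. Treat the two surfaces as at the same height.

110 N

With equal heights on the two surfaces, Bernoulli gives P_lower − P_upper = ½ρ(v_upper² − v_lower²).
ΔP = ½·0.929·(113² − 105²) = 810 Pa.
Lift = ΔP · A = 810 × 0.136 = 110 N.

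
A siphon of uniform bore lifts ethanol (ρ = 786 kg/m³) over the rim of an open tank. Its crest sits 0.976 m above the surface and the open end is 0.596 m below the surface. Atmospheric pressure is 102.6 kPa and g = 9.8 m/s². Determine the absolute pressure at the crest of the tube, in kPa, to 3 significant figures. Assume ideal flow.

P_top ≈ 90.5 kPa

The outlet speed comes from Torricelli: v = √(2g·0.596) = 3.42 m/s.
Continuity keeps v the same throughout the tube; from surface to crest, P_atm + 0 = P_top + ½ρv² + ρg·h_top.
P_top = 102600 − ½·786·3.42² − 786·9.8·0.976 = 90500 Pa.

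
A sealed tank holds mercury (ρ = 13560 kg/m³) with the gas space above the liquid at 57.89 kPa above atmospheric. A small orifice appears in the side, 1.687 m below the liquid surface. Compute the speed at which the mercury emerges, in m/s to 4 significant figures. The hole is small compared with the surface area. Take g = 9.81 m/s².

Take point 1 at the surface (v₁ ≈ 0) and point 2 at the hole (at atmospheric pressure). Bernoulli: P₁ + ρg h = P_atm + ½ρv₂².
With P₁ − P_atm = 57890 Pa, v₂ = √(2gh + 2ΔP/ρ) = √(2·9.81·1.687 + 2·57890/13560) = 6.453 m/s.

6.453 m/s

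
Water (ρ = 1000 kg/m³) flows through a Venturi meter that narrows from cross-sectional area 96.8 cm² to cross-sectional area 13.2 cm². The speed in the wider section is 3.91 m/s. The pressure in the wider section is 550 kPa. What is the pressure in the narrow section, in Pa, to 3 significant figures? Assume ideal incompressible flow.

P₂ ≈ 147000 Pa

Mass conservation (A₁v₁ = A₂v₂) gives v₂ = 3.91 × 96.8/13.2 = 28.7 m/s.
With no height change, Bernoulli's equation is P₁ + ½ρv₁² = P₂ + ½ρv₂².
P₂ = P₁ − ½ρ(v₂² − v₁²) = 550000 − ½·1000·(28.7² − 3.91²) = 550000 − 403000 = 147000 Pa.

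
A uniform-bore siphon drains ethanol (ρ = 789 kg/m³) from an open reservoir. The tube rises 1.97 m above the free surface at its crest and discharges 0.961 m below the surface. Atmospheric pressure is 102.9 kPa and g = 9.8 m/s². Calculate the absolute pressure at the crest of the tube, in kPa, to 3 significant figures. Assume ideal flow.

Bernoulli surface→outlet gives ½v² = g·h_out, so v = √(2·9.8·0.961) = 4.34 m/s.
Continuity keeps v the same throughout the tube; from surface to crest, P_atm + 0 = P_top + ½ρv² + ρg·h_top.
P_top = 102900 − ½·789·4.34² − 789·9.8·1.97 = 80200 Pa.

P_top ≈ 80.2 kPa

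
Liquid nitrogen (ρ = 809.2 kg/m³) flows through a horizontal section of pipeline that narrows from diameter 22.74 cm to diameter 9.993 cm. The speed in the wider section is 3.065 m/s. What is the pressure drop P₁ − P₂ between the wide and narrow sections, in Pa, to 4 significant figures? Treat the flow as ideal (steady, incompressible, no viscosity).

Continuity gives A₁v₁ = A₂v₂, so v₂ = (406.1 cm²)/(78.43 cm²) × 3.065 m/s = 15.87 m/s.
With no height change, Bernoulli's equation is P₁ + ½ρv₁² = P₂ + ½ρv₂².
P₁ − P₂ = ½·809.2·(15.87² − 3.065²) = ½·809.2·242.5 = 98120 Pa.

98120 Pa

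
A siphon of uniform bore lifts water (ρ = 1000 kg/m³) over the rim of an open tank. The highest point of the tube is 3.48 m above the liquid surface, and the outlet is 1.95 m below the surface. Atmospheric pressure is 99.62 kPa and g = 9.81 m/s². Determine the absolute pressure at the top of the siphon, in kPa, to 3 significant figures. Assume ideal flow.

From the surface to the outlet (both open to atmosphere, surface at rest): v = √(2g·h_out) = √(2·9.81·1.95) = 6.19 m/s.
With constant cross-section the crest speed equals v; applying Bernoulli from the surface up to the crest, P_top = P_atm − ½ρv² − ρg·h_top.
P_top = 99620 − ½·1000·6.19² − 1000·9.81·3.48 = 46400 Pa.

P_top ≈ 46.4 kPa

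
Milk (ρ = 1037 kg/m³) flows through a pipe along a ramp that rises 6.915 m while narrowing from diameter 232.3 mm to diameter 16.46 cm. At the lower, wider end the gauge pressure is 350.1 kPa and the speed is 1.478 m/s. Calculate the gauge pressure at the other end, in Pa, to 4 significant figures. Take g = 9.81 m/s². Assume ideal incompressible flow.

276400 Pa

The volume flow rate is constant, so v₂ = (A₁/A₂)v₁ = (423.8/212.8)·1.478 = 2.944 m/s.
Energy conservation along the streamline gives P₂ = P₁ − ½ρ(v₂² − v₁²) − ρg(h₂ − h₁).
P₂ = 350100 + ½·1037·(1.478² − 2.944²) − 1037·9.81·(+6.915) = 350100 + (-3361) − (70350) = 276400 Pa.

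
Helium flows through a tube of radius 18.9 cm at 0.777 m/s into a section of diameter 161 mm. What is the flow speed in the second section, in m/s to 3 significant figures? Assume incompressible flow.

4.28 m/s

Continuity gives A₁v₁ = A₂v₂, so v₂ = (1120 cm²)/(204 cm²) × 0.777 m/s = 4.28 m/s.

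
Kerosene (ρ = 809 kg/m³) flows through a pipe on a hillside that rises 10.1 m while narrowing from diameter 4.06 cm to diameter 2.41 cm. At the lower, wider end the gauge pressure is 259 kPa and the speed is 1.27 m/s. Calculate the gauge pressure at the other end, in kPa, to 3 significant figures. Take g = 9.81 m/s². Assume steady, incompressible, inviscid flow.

P₂ = 174 kPa

Mass conservation (A₁v₁ = A₂v₂) gives v₂ = 1.27 × 12.9/4.56 = 3.60 m/s.
Bernoulli: P₁ + ½ρv₁² + ρg h₁ = P₂ + ½ρv₂² + ρg h₂, so P₂ = P₁ + ½ρ(v₁² − v₂²) − ρg(h₂ − h₁).
P₂ = 259000 + ½·809·(1.27² − 3.60²) − 809·9.81·(+10.1) = 259000 + (-4600) − (80200) = 174000 Pa.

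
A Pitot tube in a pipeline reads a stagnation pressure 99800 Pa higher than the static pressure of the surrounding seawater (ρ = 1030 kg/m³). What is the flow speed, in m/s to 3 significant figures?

The dynamic pressure equals the rise in static pressure at the stagnation point: ΔP = ½ρv².
v = √(2ΔP/ρ) = √(2·99800/1030) = 13.9 m/s.

13.9 m/s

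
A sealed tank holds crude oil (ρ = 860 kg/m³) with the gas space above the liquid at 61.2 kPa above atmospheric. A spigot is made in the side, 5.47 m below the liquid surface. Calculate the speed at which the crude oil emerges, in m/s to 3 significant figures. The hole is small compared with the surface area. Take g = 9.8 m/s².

Take point 1 at the surface (v₁ ≈ 0) and point 2 at the hole (at atmospheric pressure). Bernoulli: P₁ + ρg h = P_atm + ½ρv₂².
With P₁ − P_atm = 61200 Pa, v₂ = √(2gh + 2ΔP/ρ) = √(2·9.8·5.47 + 2·61200/860) = 15.8 m/s.

v ≈ 15.8 m/s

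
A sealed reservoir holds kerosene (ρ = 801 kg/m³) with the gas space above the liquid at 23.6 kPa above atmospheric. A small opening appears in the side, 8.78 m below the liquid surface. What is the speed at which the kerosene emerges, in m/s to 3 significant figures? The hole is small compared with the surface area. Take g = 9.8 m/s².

Take point 1 at the surface (v₁ ≈ 0) and point 2 at the hole (at atmospheric pressure). Bernoulli: P₁ + ρg h = P_atm + ½ρv₂².
With P₁ − P_atm = 23600 Pa, v₂ = √(2gh + 2ΔP/ρ) = √(2·9.8·8.78 + 2·23600/801) = 15.2 m/s.

v = 15.2 m/s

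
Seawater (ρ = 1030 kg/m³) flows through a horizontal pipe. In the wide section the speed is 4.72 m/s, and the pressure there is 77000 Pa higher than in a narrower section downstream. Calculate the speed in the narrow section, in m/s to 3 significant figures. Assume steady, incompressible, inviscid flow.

v₂ ≈ 13.1 m/s

With h₁ = h₂, rearranging Bernoulli gives v₂ = √(v₁² + 2ΔP/ρ).
v₂ = √(4.72² + 2·77000/1030) = √(22.3 + 150) = 13.1 m/s.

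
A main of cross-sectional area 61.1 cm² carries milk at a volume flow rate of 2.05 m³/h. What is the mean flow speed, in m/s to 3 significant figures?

v ≈ 0.0932 m/s

Q = 2.05 m³/h = 0.000569 m³/s.
v = Q/A = 0.000569 / 0.00611 = 0.0932 m/s.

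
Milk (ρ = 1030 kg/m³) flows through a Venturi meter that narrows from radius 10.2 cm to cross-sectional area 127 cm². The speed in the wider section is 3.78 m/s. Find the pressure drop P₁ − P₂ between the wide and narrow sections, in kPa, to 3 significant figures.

ΔP = 41.4 kPa

Mass conservation (A₁v₁ = A₂v₂) gives v₂ = 3.78 × 327/127 = 9.73 m/s.
With no height change, Bernoulli's equation is P₁ + ½ρv₁² = P₂ + ½ρv₂².
P₁ − P₂ = ½·1030·(9.73² − 3.78²) = ½·1030·80.4 = 41400 Pa.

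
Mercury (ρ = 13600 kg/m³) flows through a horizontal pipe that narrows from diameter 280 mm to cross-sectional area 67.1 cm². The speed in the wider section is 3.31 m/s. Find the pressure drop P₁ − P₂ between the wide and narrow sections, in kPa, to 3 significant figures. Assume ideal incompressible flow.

Mass conservation (A₁v₁ = A₂v₂) gives v₂ = 3.31 × 616/67.1 = 30.4 m/s.
Bernoulli (h₁ = h₂): P₁ − P₂ = ½ρ(v₂² − v₁²).
P₁ − P₂ = ½·13600·(30.4² − 3.31²) = ½·13600·912 = 6200000 Pa.

ΔP ≈ 6200 kPa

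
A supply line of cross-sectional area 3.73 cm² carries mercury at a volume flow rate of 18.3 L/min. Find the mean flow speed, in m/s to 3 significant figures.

Q = 18.3 L/min = 0.000305 m³/s.
v = Q/A = 0.000305 / 0.000373 = 0.818 m/s.

v ≈ 0.818 m/s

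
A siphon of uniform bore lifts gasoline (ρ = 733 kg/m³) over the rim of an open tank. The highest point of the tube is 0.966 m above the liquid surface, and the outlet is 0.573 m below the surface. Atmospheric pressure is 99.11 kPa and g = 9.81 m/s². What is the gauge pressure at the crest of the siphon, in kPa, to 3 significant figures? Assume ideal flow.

P_gauge ≈ -11.1 kPa

From the surface to the outlet (both open to atmosphere, surface at rest): v = √(2g·h_out) = √(2·9.81·0.573) = 3.35 m/s.
With constant cross-section the crest speed equals v; applying Bernoulli from the surface up to the crest, P_top = P_atm − ½ρv² − ρg·h_top.
P_top = 99110 − ½·733·3.35² − 733·9.81·0.966 = 88000 Pa. So P_gauge = P_top − P_atm = -11100 Pa.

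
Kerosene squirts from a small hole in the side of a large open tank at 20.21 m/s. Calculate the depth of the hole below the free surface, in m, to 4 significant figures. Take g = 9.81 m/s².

Torricelli: v = √(2gh), so h = v²/(2g).
h = 20.21²/(2·9.81) = 408.4/19.62 = 20.82 m.

h ≈ 20.82 m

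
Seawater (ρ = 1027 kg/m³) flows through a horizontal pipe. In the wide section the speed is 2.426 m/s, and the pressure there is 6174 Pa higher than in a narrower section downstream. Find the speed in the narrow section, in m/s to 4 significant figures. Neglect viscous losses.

With h₁ = h₂, rearranging Bernoulli gives v₂ = √(v₁² + 2ΔP/ρ).
v₂ = √(2.426² + 2·6174/1027) = √(5.885 + 12.02) = 4.232 m/s.

v₂ ≈ 4.232 m/s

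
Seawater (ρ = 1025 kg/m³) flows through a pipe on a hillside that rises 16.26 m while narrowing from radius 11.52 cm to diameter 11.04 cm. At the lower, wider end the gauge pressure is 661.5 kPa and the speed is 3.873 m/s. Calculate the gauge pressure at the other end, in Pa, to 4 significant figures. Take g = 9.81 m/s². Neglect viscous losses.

Mass conservation (A₁v₁ = A₂v₂) gives v₂ = 3.873 × 416.9/95.73 = 16.87 m/s.
Bernoulli: P₁ + ½ρv₁² + ρg h₁ = P₂ + ½ρv₂² + ρg h₂, so P₂ = P₁ + ½ρ(v₁² − v₂²) − ρg(h₂ − h₁).
P₂ = 661500 + ½·1025·(3.873² − 16.87²) − 1025·9.81·(+16.26) = 661500 + (-138100) − (163500) = 359900 Pa.

P₂ ≈ 359900 Pa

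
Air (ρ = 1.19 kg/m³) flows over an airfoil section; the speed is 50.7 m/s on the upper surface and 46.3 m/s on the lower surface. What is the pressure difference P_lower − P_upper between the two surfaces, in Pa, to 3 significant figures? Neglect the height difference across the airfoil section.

Bernoulli (same height): P_lower − P_upper = ½ρ(v_upper² − v_lower²).
ΔP = ½·1.19·(50.7² − 46.3²) = 254 Pa.

ΔP = 254 Pa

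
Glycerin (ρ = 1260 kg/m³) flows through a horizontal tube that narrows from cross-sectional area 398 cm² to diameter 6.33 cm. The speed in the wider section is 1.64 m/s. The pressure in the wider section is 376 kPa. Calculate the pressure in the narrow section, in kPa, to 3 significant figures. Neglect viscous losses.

107 kPa

The volume flow rate is constant, so v₂ = (A₁/A₂)v₁ = (398/31.5)·1.64 = 20.7 m/s.
Bernoulli (h₁ = h₂): P₁ − P₂ = ½ρ(v₂² − v₁²).
P₂ = P₁ − ½ρ(v₂² − v₁²) = 376000 − ½·1260·(20.7² − 1.64²) = 376000 − 269000 = 107000 Pa.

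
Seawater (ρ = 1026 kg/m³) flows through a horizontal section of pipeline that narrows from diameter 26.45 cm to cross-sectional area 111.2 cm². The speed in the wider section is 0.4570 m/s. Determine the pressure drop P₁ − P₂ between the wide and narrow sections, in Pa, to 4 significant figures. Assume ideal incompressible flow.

ΔP ≈ 2509 Pa

Continuity gives A₁v₁ = A₂v₂, so v₂ = (549.5 cm²)/(111.2 cm²) × 0.4570 m/s = 2.258 m/s.
Bernoulli (h₁ = h₂): P₁ − P₂ = ½ρ(v₂² − v₁²).
P₁ − P₂ = ½·1026·(2.258² − 0.4570²) = ½·1026·4.890 = 2509 Pa.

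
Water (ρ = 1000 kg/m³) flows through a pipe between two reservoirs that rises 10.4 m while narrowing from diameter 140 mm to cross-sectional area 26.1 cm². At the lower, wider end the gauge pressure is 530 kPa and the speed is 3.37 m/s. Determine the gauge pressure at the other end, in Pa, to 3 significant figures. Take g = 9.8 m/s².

P₂ ≈ 236000 Pa

Mass conservation (A₁v₁ = A₂v₂) gives v₂ = 3.37 × 154/26.1 = 19.9 m/s.
Applying Bernoulli between the two ends and solving for P₂: P₂ = P₁ + ½ρ(v₁² − v₂²) − ρgΔh.
P₂ = 530000 + ½·1000·(3.37² − 19.9²) − 1000·9.8·(+10.4) = 530000 + (-192000) − (102000) = 236000 Pa.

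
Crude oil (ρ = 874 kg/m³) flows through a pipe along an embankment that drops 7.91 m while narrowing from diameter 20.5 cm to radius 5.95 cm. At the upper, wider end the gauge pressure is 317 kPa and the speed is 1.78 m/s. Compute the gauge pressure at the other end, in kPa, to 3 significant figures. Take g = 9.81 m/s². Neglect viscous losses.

Mass conservation (A₁v₁ = A₂v₂) gives v₂ = 1.78 × 330/111 = 5.28 m/s.
Energy conservation along the streamline gives P₂ = P₁ − ½ρ(v₂² − v₁²) − ρg(h₂ − h₁).
P₂ = 317000 + ½·874·(1.78² − 5.28²) − 874·9.81·(−7.91) = 317000 + (-10800) − (-67800) = 374000 Pa.

P₂ = 374 kPa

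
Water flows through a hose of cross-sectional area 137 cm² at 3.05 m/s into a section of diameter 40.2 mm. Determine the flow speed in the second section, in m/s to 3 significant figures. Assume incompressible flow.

32.9 m/s

Mass conservation (A₁v₁ = A₂v₂) gives v₂ = 3.05 × 137/12.7 = 32.9 m/s.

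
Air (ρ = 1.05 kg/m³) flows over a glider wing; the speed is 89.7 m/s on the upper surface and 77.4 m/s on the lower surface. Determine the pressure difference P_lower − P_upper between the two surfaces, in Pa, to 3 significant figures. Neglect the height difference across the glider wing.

Bernoulli (same height): P_lower − P_upper = ½ρ(v_upper² − v_lower²).
ΔP = ½·1.05·(89.7² − 77.4²) = 1080 Pa.

ΔP ≈ 1080 Pa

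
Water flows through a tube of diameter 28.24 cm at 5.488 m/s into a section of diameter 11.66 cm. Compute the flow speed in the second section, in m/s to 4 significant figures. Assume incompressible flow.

By continuity, v₂ = v₁·A₁/A₂ = 5.488·(626.4/106.8) = 32.19 m/s.

v₂ ≈ 32.19 m/s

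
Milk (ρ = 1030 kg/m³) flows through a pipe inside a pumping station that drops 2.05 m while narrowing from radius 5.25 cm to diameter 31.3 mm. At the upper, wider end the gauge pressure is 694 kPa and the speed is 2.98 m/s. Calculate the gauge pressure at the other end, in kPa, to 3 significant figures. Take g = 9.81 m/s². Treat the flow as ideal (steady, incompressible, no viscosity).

140 kPa

Continuity gives A₁v₁ = A₂v₂, so v₂ = (86.6 cm²)/(7.69 cm²) × 2.98 m/s = 33.5 m/s.
Bernoulli: P₁ + ½ρv₁² + ρg h₁ = P₂ + ½ρv₂² + ρg h₂, so P₂ = P₁ + ½ρ(v₁² − v₂²) − ρg(h₂ − h₁).
P₂ = 694000 + ½·1030·(2.98² − 33.5²) − 1030·9.81·(−2.05) = 694000 + (-575000) − (-20700) = 140000 Pa.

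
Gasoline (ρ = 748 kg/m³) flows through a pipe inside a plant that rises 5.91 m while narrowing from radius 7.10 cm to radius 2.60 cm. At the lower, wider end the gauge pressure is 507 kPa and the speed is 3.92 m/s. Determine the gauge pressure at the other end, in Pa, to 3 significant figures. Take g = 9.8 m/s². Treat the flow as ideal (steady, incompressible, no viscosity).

The volume flow rate is constant, so v₂ = (A₁/A₂)v₁ = (158/21.2)·3.92 = 29.2 m/s.
Energy conservation along the streamline gives P₂ = P₁ − ½ρ(v₂² − v₁²) − ρg(h₂ − h₁).
P₂ = 507000 + ½·748·(3.92² − 29.2²) − 748·9.8·(+5.91) = 507000 + (-314000) − (43300) = 150000 Pa.

P₂ = 150000 Pa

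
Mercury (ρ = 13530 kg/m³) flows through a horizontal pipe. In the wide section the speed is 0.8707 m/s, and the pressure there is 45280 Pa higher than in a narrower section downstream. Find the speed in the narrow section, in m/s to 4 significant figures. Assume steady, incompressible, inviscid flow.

v₂ ≈ 2.730 m/s

Along the level pipe P + ½ρv² is conserved, hence v₂² = v₁² + 2(P₁ − P₂)/ρ.
v₂ = √(0.8707² + 2·45280/13530) = √(0.7581 + 6.693) = 2.730 m/s.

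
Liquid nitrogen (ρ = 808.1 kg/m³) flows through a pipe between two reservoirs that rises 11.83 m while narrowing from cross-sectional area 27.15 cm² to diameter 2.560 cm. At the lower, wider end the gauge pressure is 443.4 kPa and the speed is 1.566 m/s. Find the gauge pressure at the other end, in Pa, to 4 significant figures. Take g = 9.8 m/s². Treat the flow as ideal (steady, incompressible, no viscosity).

Continuity gives A₁v₁ = A₂v₂, so v₂ = (27.15 cm²)/(5.147 cm²) × 1.566 m/s = 8.260 m/s.
Bernoulli: P₁ + ½ρv₁² + ρg h₁ = P₂ + ½ρv₂² + ρg h₂, so P₂ = P₁ + ½ρ(v₁² − v₂²) − ρg(h₂ − h₁).
P₂ = 443400 + ½·808.1·(1.566² − 8.260²) − 808.1·9.8·(+11.83) = 443400 + (-26580) − (93690) = 323100 Pa.

P₂ = 323100 Pa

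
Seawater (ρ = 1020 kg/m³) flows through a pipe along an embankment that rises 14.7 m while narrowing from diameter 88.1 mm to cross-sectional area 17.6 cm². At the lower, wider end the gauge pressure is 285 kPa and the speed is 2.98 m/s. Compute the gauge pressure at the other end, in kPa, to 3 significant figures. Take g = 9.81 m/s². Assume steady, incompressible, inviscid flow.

By continuity, v₂ = v₁·A₁/A₂ = 2.98·(61.0/17.6) = 10.3 m/s.
Energy conservation along the streamline gives P₂ = P₁ − ½ρ(v₂² − v₁²) − ρg(h₂ − h₁).
P₂ = 285000 + ½·1020·(2.98² − 10.3²) − 1020·9.81·(+14.7) = 285000 + (-49800) − (147000) = 88100 Pa.

P₂ ≈ 88.1 kPa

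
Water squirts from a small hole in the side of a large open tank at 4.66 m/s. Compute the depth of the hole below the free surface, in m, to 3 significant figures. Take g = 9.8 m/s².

h ≈ 1.11 m

For a small hole in a large open tank, ½v² = gh, giving h = v²/(2g).
h = 4.66²/(2·9.8) = 21.7/19.60 = 1.11 m.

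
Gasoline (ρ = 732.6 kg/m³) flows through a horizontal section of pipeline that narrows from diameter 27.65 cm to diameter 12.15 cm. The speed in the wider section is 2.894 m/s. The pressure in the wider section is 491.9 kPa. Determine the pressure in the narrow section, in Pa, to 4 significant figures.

P₂ ≈ 412700 Pa

Mass conservation (A₁v₁ = A₂v₂) gives v₂ = 2.894 × 600.5/115.9 = 14.99 m/s.
The pipe is horizontal, so Bernoulli reduces to P₁ + ½ρv₁² = P₂ + ½ρv₂².
P₂ = P₁ − ½ρ(v₂² − v₁²) = 491900 − ½·732.6·(14.99² − 2.894²) = 491900 − 79220 = 412700 Pa.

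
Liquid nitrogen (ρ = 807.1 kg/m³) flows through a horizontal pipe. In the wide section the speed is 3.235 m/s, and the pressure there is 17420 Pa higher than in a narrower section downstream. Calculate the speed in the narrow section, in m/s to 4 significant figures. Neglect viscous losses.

7.323 m/s

Horizontal Bernoulli: P₁ + ½ρv₁² = P₂ + ½ρv₂², so v₂² = v₁² + 2(P₁ − P₂)/ρ.
v₂ = √(3.235² + 2·17420/807.1) = √(10.47 + 43.17) = 7.323 m/s.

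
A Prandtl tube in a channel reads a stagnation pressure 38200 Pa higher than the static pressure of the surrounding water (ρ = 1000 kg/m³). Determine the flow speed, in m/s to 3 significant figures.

The dynamic pressure equals the rise in static pressure at the stagnation point: ΔP = ½ρv².
v = √(2ΔP/ρ) = √(2·38200/1000) = 8.74 m/s.

v ≈ 8.74 m/s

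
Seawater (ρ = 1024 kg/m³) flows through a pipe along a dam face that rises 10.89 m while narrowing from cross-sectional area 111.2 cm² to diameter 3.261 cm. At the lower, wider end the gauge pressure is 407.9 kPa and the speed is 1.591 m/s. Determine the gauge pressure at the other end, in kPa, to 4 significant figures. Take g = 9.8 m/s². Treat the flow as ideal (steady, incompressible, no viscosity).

P₂ = 70.17 kPa

The volume flow rate is constant, so v₂ = (A₁/A₂)v₁ = (111.2/8.352)·1.591 = 21.18 m/s.
Bernoulli: P₁ + ½ρv₁² + ρg h₁ = P₂ + ½ρv₂² + ρg h₂, so P₂ = P₁ + ½ρ(v₁² − v₂²) − ρg(h₂ − h₁).
P₂ = 407900 + ½·1024·(1.591² − 21.18²) − 1024·9.8·(+10.89) = 407900 + (-228400) − (109300) = 70170 Pa.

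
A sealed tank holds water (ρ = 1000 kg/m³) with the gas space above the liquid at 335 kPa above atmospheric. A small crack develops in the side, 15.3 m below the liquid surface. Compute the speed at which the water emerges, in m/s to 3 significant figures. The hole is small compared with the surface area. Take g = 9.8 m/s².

Take point 1 at the surface (v₁ ≈ 0) and point 2 at the hole (at atmospheric pressure). Bernoulli: P₁ + ρg h = P_atm + ½ρv₂².
With P₁ − P_atm = 335000 Pa, v₂ = √(2gh + 2ΔP/ρ) = √(2·9.8·15.3 + 2·335000/1000) = 31.1 m/s.

v ≈ 31.1 m/s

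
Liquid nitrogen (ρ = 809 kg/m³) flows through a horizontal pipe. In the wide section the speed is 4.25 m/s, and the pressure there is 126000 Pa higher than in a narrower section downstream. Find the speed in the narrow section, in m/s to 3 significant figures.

18.2 m/s

Horizontal Bernoulli: P₁ + ½ρv₁² = P₂ + ½ρv₂², so v₂² = v₁² + 2(P₁ − P₂)/ρ.
v₂ = √(4.25² + 2·126000/809) = √(18.1 + 311) = 18.2 m/s.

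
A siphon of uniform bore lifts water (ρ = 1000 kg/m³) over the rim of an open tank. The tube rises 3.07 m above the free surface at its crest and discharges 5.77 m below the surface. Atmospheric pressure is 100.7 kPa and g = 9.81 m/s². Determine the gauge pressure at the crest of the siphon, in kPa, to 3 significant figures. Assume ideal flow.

The outlet speed comes from Torricelli: v = √(2g·5.77) = 10.6 m/s.
Continuity keeps v the same throughout the tube; from surface to crest, P_atm + 0 = P_top + ½ρv² + ρg·h_top.
P_top = 100700 − ½·1000·10.6² − 1000·9.81·3.07 = 14000 Pa. So P_gauge = P_top − P_atm = -86700 Pa.

P_gauge ≈ -86.7 kPa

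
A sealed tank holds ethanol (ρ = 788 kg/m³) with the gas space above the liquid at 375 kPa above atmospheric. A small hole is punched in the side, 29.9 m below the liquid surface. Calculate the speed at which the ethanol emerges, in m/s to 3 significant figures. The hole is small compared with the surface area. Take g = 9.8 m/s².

v ≈ 39.2 m/s

Take point 1 at the surface (v₁ ≈ 0) and point 2 at the hole (at atmospheric pressure). Bernoulli: P₁ + ρg h = P_atm + ½ρv₂².
With P₁ − P_atm = 375000 Pa, v₂ = √(2gh + 2ΔP/ρ) = √(2·9.8·29.9 + 2·375000/788) = 39.2 m/s.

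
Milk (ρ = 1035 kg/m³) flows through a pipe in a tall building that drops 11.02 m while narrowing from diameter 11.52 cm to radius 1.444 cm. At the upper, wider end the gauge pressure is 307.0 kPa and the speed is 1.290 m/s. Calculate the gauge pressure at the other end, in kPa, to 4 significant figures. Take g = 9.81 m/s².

201.7 kPa

Continuity gives A₁v₁ = A₂v₂, so v₂ = (104.2 cm²)/(6.551 cm²) × 1.290 m/s = 20.53 m/s.
Energy conservation along the streamline gives P₂ = P₁ − ½ρ(v₂² − v₁²) − ρg(h₂ − h₁).
P₂ = 307000 + ½·1035·(1.290² − 20.53²) − 1035·9.81·(−11.02) = 307000 + (-217200) − (-111900) = 201700 Pa.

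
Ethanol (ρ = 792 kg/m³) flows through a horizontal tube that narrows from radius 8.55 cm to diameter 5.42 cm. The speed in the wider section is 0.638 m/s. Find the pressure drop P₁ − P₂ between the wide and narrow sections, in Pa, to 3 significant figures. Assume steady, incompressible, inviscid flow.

By continuity, v₂ = v₁·A₁/A₂ = 0.638·(230/23.1) = 6.35 m/s.
With no height change, Bernoulli's equation is P₁ + ½ρv₁² = P₂ + ½ρv₂².
P₁ − P₂ = ½·792·(6.35² − 0.638²) = ½·792·39.9 = 15800 Pa.

15800 Pa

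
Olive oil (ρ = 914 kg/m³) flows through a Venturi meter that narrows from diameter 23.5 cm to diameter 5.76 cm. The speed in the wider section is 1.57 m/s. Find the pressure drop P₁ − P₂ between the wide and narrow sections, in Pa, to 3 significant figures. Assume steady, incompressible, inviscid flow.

ΔP ≈ 311000 Pa

Mass conservation (A₁v₁ = A₂v₂) gives v₂ = 1.57 × 434/26.1 = 26.1 m/s.
Along the horizontal streamline, P + ½ρv² is constant.
P₁ − P₂ = ½·914·(26.1² − 1.57²) = ½·914·680 = 311000 Pa.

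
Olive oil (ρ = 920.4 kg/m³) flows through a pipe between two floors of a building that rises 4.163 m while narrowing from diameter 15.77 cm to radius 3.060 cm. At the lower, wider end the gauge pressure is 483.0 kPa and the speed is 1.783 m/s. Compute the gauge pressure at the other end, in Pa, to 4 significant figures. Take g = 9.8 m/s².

Mass conservation (A₁v₁ = A₂v₂) gives v₂ = 1.783 × 195.3/29.42 = 11.84 m/s.
Bernoulli: P₁ + ½ρv₁² + ρg h₁ = P₂ + ½ρv₂² + ρg h₂, so P₂ = P₁ + ½ρ(v₁² − v₂²) − ρg(h₂ − h₁).
P₂ = 483000 + ½·920.4·(1.783² − 11.84²) − 920.4·9.8·(+4.163) = 483000 + (-63040) − (37550) = 382400 Pa.

P₂ = 382400 Pa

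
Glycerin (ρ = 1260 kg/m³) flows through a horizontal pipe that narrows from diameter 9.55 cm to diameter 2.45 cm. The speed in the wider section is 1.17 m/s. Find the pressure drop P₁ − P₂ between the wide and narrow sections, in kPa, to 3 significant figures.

By continuity, v₂ = v₁·A₁/A₂ = 1.17·(71.6/4.71) = 17.8 m/s.
Along the horizontal streamline, P + ½ρv² is constant.
P₁ − P₂ = ½·1260·(17.8² − 1.17²) = ½·1260·315 = 198000 Pa.

ΔP = 198 kPa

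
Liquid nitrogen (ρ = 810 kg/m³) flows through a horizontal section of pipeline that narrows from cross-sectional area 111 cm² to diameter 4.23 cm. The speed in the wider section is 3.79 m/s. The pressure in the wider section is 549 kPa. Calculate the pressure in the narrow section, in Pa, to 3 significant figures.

P₂ ≈ 192000 Pa

Continuity gives A₁v₁ = A₂v₂, so v₂ = (111 cm²)/(14.1 cm²) × 3.79 m/s = 29.9 m/s.
Bernoulli (h₁ = h₂): P₁ − P₂ = ½ρ(v₂² − v₁²).
P₂ = P₁ − ½ρ(v₂² − v₁²) = 549000 − ½·810·(29.9² − 3.79²) = 549000 − 357000 = 192000 Pa.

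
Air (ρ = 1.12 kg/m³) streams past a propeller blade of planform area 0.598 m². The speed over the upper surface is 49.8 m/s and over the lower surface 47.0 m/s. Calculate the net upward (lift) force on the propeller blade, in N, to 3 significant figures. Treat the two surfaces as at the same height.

The faster flow above has the lower pressure; Bernoulli (same height) gives ΔP = ½ρ(v_up² − v_low²).
ΔP = ½·1.12·(49.8² − 47.0²) = 152 Pa.
Lift = ΔP · A = 152 × 0.598 = 90.8 N.

F ≈ 90.8 N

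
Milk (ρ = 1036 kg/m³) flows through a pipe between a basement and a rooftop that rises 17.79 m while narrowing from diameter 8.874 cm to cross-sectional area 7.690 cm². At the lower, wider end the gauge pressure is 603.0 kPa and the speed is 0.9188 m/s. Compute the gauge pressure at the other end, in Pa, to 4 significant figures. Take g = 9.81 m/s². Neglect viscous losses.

Continuity gives A₁v₁ = A₂v₂, so v₂ = (61.85 cm²)/(7.690 cm²) × 0.9188 m/s = 7.390 m/s.
Energy conservation along the streamline gives P₂ = P₁ − ½ρ(v₂² − v₁²) − ρg(h₂ − h₁).
P₂ = 603000 + ½·1036·(0.9188² − 7.390²) − 1036·9.81·(+17.79) = 603000 + (-27850) − (180800) = 394300 Pa.

P₂ ≈ 394300 Pa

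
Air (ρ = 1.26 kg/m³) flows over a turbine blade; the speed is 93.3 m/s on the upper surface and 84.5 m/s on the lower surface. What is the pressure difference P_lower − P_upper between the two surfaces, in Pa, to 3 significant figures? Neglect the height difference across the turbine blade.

986 Pa

Bernoulli (same height): P_lower − P_upper = ½ρ(v_upper² − v_lower²).
ΔP = ½·1.26·(93.3² − 84.5²) = 986 Pa.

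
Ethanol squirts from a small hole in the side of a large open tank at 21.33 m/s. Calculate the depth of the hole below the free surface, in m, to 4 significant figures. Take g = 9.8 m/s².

h ≈ 23.21 m

Inverting v = √(2gh) gives h = v² / 2g.
h = 21.33²/(2·9.8) = 455.0/19.60 = 23.21 m.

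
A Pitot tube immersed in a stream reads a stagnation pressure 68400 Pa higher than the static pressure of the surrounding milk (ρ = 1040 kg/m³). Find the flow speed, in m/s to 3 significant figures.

v ≈ 11.5 m/s

The dynamic pressure equals the rise in static pressure at the stagnation point: ΔP = ½ρv².
v = √(2ΔP/ρ) = √(2·68400/1040) = 11.5 m/s.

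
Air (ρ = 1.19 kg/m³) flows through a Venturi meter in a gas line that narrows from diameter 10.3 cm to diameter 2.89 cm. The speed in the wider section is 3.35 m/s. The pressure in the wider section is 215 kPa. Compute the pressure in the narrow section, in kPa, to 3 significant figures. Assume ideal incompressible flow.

P₂ ≈ 214 kPa

Mass conservation (A₁v₁ = A₂v₂) gives v₂ = 3.35 × 83.3/6.56 = 42.6 m/s.
With no height change, Bernoulli's equation is P₁ + ½ρv₁² = P₂ + ½ρv₂².
P₂ = P₁ − ½ρ(v₂² − v₁²) = 215000 − ½·1.19·(42.6² − 3.35²) = 215000 − 1070 = 214000 Pa.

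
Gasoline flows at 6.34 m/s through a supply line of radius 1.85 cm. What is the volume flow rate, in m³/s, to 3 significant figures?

Q = 0.00682 m³/s

Q = A·v = 0.00108 m² × 6.34 m/s = 0.00682 m³/s.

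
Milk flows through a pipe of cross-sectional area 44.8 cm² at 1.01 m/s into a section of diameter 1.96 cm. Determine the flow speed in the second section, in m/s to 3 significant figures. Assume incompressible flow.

Continuity gives A₁v₁ = A₂v₂, so v₂ = (44.8 cm²)/(3.02 cm²) × 1.01 m/s = 15.0 m/s.

v₂ ≈ 15.0 m/s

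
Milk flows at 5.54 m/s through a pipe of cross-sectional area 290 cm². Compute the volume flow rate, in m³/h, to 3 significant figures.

Q ≈ 578 m³/h

Q = A·v = 0.0290 m² × 5.54 m/s = 0.161 m³/s.
Converting: 0.161 m³/s × 3600 = 578 m³/h.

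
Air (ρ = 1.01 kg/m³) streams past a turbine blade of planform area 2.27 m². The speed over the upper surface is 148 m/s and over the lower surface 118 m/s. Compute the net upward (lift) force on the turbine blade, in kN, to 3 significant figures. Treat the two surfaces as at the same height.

F ≈ 9.15 kN

From P + ½ρv² = const at equal height, P_low − P_up = ½ρ(v_up² − v_low²).
ΔP = ½·1.01·(148² − 118²) = 4030 Pa.
Lift = ΔP · A = 4030 × 2.27 = 9150 N.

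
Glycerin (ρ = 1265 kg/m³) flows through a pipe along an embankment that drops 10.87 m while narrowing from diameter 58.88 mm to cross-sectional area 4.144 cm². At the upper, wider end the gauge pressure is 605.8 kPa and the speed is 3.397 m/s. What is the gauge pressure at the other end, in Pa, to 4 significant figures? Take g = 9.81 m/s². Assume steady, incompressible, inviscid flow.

Mass conservation (A₁v₁ = A₂v₂) gives v₂ = 3.397 × 27.23/4.144 = 22.32 m/s.
Energy conservation along the streamline gives P₂ = P₁ − ½ρ(v₂² − v₁²) − ρg(h₂ − h₁).
P₂ = 605800 + ½·1265·(3.397² − 22.32²) − 1265·9.81·(−10.87) = 605800 + (-307800) − (-134900) = 432900 Pa.

P₂ ≈ 432900 Pa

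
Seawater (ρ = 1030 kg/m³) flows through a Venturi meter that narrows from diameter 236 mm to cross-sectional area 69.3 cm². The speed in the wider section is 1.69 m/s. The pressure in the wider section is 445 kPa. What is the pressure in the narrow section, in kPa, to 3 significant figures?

By continuity, v₂ = v₁·A₁/A₂ = 1.69·(437/69.3) = 10.7 m/s.
The pipe is horizontal, so Bernoulli reduces to P₁ + ½ρv₁² = P₂ + ½ρv₂².
P₂ = P₁ − ½ρ(v₂² − v₁²) = 445000 − ½·1030·(10.7² − 1.69²) = 445000 − 57100 = 388000 Pa.

P₂ ≈ 388 kPa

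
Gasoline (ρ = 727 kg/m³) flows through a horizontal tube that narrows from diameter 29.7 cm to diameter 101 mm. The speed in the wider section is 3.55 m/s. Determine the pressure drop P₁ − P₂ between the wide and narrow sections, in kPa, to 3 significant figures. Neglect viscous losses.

By continuity, v₂ = v₁·A₁/A₂ = 3.55·(693/80.1) = 30.7 m/s.
The pipe is horizontal, so Bernoulli reduces to P₁ + ½ρv₁² = P₂ + ½ρv₂².
P₁ − P₂ = ½·727·(30.7² − 3.55²) = ½·727·930 = 338000 Pa.

ΔP ≈ 338 kPa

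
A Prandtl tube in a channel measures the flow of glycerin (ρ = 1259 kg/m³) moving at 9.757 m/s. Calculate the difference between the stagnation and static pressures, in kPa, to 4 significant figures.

The dynamic pressure equals the rise in static pressure at the stagnation point: ΔP = ½ρv².
ΔP = ½·1259·9.757² = 59930 Pa.

ΔP ≈ 59.93 kPa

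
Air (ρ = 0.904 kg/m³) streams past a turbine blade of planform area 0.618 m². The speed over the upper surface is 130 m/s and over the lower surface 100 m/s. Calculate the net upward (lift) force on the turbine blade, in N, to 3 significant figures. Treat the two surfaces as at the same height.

The faster flow above has the lower pressure; Bernoulli (same height) gives ΔP = ½ρ(v_up² − v_low²).
ΔP = ½·0.904·(130² − 100²) = 3120 Pa.
Lift = ΔP · A = 3120 × 0.618 = 1930 N.

1930 N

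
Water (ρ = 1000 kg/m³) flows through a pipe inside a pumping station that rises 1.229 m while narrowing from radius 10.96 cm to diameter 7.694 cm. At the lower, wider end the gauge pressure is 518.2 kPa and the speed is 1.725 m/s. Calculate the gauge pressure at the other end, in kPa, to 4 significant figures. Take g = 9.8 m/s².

The volume flow rate is constant, so v₂ = (A₁/A₂)v₁ = (377.4/46.49)·1.725 = 14.00 m/s.
Bernoulli: P₁ + ½ρv₁² + ρg h₁ = P₂ + ½ρv₂² + ρg h₂, so P₂ = P₁ + ½ρ(v₁² − v₂²) − ρg(h₂ − h₁).
P₂ = 518200 + ½·1000·(1.725² − 14.00²) − 1000·9.8·(+1.229) = 518200 + (-96530) − (12040) = 409600 Pa.

P₂ ≈ 409.6 kPa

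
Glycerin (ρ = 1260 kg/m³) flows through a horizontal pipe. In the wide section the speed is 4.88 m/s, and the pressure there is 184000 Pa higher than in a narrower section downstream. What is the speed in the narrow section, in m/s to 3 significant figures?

Horizontal Bernoulli: P₁ + ½ρv₁² = P₂ + ½ρv₂², so v₂² = v₁² + 2(P₁ − P₂)/ρ.
v₂ = √(4.88² + 2·184000/1260) = √(23.8 + 292) = 17.8 m/s.

v₂ = 17.8 m/s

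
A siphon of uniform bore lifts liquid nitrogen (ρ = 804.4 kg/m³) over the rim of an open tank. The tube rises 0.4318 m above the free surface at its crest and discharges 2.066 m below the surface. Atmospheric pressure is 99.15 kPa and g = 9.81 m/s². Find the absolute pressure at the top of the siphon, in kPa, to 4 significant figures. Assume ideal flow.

Bernoulli surface→outlet gives ½v² = g·h_out, so v = √(2·9.81·2.066) = 6.367 m/s.
With constant cross-section the crest speed equals v; applying Bernoulli from the surface up to the crest, P_top = P_atm − ½ρv² − ρg·h_top.
P_top = 99150 − ½·804.4·6.367² − 804.4·9.81·0.4318 = 79440 Pa.

P_top = 79.44 kPa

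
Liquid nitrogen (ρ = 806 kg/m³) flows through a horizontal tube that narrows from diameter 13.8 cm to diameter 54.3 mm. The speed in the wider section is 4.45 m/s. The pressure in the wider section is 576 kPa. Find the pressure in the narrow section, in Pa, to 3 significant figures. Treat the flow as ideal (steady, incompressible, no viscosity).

P₂ = 251000 Pa

Mass conservation (A₁v₁ = A₂v₂) gives v₂ = 4.45 × 150/23.2 = 28.7 m/s.
Along the horizontal streamline, P + ½ρv² is constant.
P₂ = P₁ − ½ρ(v₂² − v₁²) = 576000 − ½·806·(28.7² − 4.45²) = 576000 − 325000 = 251000 Pa.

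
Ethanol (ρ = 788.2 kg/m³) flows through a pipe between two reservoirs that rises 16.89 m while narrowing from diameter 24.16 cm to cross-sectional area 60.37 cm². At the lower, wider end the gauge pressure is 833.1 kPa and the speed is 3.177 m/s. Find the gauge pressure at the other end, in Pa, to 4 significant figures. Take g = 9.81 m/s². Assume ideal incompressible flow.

477100 Pa

By continuity, v₂ = v₁·A₁/A₂ = 3.177·(458.4/60.37) = 24.13 m/s.
Energy conservation along the streamline gives P₂ = P₁ − ½ρ(v₂² − v₁²) − ρg(h₂ − h₁).
P₂ = 833100 + ½·788.2·(3.177² − 24.13²) − 788.2·9.81·(+16.89) = 833100 + (-225400) − (130600) = 477100 Pa.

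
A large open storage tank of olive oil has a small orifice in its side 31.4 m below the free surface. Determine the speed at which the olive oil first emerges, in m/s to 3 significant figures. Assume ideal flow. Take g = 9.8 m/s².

v = 24.8 m/s

The surface is effectively still and both ends are open, so ½v² = gh and v = √(2·9.8·31.4) = 24.8 m/s.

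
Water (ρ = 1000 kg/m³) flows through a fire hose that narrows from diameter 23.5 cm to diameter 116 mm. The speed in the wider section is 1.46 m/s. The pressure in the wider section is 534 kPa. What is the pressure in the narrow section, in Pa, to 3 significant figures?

P₂ ≈ 517000 Pa

Mass conservation (A₁v₁ = A₂v₂) gives v₂ = 1.46 × 434/106 = 5.99 m/s.
Along the horizontal streamline, P + ½ρv² is constant.
P₂ = P₁ − ½ρ(v₂² − v₁²) = 534000 − ½·1000·(5.99² − 1.46²) = 534000 − 16900 = 517000 Pa.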